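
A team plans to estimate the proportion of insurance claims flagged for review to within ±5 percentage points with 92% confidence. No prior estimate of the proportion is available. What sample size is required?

For a proportion with margin E = 0.05 at 92% confidence, z = 1.751.
With no prior estimate, use p = 0.5, which maximizes p(1−p) at 0.25.
n = 0.25 × (z/E)² = 0.25 × (1.751/0.05)² = 306.60
Round up: n = 307.

307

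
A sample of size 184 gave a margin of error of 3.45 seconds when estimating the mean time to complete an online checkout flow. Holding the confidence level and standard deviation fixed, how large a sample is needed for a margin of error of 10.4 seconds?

Margin of error scales as 1/√n, so n₂ = n₁·(E₁/E₂)².
n₂ = 184 × (3.45/10.4)² = 184 × 0.11 = 20.24
Round up: n₂ = 21.

21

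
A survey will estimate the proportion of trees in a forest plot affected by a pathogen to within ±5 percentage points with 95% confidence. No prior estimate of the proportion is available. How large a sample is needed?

For a proportion with margin E = 0.05 at 95% confidence, z = 1.960.
With no prior estimate, use p = 0.5, which maximizes p(1−p) at 0.25.
n = 0.25 × (z/E)² = 0.25 × (1.960/0.05)² = 384.16
Round up: n = 385.

385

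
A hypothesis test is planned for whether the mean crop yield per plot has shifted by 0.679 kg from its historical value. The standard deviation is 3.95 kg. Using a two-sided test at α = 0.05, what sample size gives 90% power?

356

For a one-sample z-test, n = ((z_{α/2} + z_β)·σ/δ)².
z_{α/2} = 1.960 (two-sided α = 0.05); z_β = 1.282 (power 90% → β = 0.1).
n = (3.242 × 3.95 / 0.679)² = 355.70
Round up: n = 356.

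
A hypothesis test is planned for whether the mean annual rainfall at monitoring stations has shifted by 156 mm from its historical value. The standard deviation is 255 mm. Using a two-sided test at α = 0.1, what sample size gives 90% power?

23

For a one-sample z-test, n = ((z_{α/2} + z_β)·σ/δ)².
z_{α/2} = 1.645 (two-sided α = 0.1); z_β = 1.282 (power 90% → β = 0.1).
n = (2.927 × 255 / 156)² = 22.89
Round up: n = 23.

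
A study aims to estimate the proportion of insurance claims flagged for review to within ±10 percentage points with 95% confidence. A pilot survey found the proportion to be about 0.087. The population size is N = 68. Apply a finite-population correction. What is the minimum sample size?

22

For a proportion with margin E = 0.1 at 95% confidence, z = 1.960.
n = p̂(1−p̂)(z/E)² = 0.087 × 0.913 × (1.960/0.1)² = 30.51 — call this n₀.
Finite-population correction with N = 68: n = n₀ / (1 + (n₀−1)/N) = 30.51 / 1.434 = 21.28
Round up: n = 22.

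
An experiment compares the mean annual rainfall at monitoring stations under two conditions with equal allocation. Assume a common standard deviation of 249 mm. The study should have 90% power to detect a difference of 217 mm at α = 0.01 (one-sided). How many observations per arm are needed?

For two equal groups, n per group = 2·((z_α + z_β)·σ/δ)².
z_α = 2.326; z_β = 1.282 (power 90%).
n = 2 × (3.608 × 249 / 217)² = 2 × 17.14 = 34.28
Round up: n = 35 per group.

35 per group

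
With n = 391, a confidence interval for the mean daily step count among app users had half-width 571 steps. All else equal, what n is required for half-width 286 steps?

1559

Margin of error scales as 1/√n, so n₂ = n₁·(E₁/E₂)².
n₂ = 391 × (571/286)² = 391 × 3.986 = 1558.53
Round up: n₂ = 1559.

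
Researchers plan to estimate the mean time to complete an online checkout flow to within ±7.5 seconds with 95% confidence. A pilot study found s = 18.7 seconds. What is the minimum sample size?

For a mean, the margin of error is E = z·σ/√n, so n = (zσ/E)².
At 95% confidence, z = 1.960.
n = (1.960 × 18.7 / 7.5)² = 23.88
Round up: n = 24.

24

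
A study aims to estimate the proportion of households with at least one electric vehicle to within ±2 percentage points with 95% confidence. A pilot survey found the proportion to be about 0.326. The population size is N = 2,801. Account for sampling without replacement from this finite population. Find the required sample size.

For a proportion with margin E = 0.02 at 95% confidence, z = 1.960.
n = p̂(1−p̂)(z/E)² = 0.326 × 0.674 × (1.960/0.02)² = 2110.23 — call this n₀.
Finite-population correction with N = 2,801: n = n₀ / (1 + (n₀−1)/N) = 2110.23 / 1.753 = 1203.78
Round up: n = 1204.

1204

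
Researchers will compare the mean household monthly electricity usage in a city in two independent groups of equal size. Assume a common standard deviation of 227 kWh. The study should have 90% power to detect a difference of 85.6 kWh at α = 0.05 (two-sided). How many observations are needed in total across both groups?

For two equal groups, n per group = 2·((z_{α/2} + z_β)·σ/δ)².
z_{α/2} = 1.960; z_β = 1.282 (power 90%).
n = 2 × (3.242 × 227 / 85.6)² = 2 × 73.91 = 147.82
Round up: n = 148 per group.
Total across both groups: 2 × 148 = 296.

296 total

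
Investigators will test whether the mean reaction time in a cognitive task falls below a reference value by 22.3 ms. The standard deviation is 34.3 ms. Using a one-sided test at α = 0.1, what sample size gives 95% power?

21

For a one-sample z-test, n = ((z_α + z_β)·σ/δ)².
z_α = 1.282 (one-sided α = 0.1); z_β = 1.645 (power 95% → β = 0.05).
n = (2.927 × 34.3 / 22.3)² = 20.27
Round up: n = 21.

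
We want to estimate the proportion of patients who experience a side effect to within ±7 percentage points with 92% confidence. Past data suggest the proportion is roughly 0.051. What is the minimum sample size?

For a proportion with margin E = 0.07 at 92% confidence, z = 1.751.
n = p̂(1−p̂)(z/E)² = 0.051 × 0.949 × (1.751/0.07)² = 30.28
Round up: n = 31.

31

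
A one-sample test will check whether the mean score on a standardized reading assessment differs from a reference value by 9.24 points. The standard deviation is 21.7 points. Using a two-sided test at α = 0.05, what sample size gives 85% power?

50

For a one-sample z-test, n = ((z_{α/2} + z_β)·σ/δ)².
z_{α/2} = 1.960 (two-sided α = 0.05); z_β = 1.036 (power 85% → β = 0.15).
n = (2.996 × 21.7 / 9.24)² = 49.51
Round up: n = 50.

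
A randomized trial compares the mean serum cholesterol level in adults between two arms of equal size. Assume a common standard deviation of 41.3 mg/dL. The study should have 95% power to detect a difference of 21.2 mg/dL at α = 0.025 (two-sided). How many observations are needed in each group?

115 per group

For two equal groups, n per group = 2·((z_{α/2} + z_β)·σ/δ)².
z_{α/2} = 2.241; z_β = 1.645 (power 95%).
n = 2 × (3.886 × 41.3 / 21.2)² = 2 × 57.31 = 114.62
Round up: n = 115 per group.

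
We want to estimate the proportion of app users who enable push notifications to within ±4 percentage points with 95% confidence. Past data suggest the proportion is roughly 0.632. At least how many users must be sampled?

559

For a proportion with margin E = 0.04 at 95% confidence, z = 1.960.
n = p̂(1−p̂)(z/E)² = 0.632 × 0.368 × (1.960/0.04)² = 558.41
Round up: n = 559.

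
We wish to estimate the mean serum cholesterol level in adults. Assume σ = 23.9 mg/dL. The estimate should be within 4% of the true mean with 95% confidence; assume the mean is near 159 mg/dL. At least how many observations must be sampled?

For a mean, the margin of error is E = z·σ/√n, so n = (zσ/E)².
At 95% confidence, z = 1.960.
E = 4% of 159 = 6.36 mg/dL.
n = (1.960 × 23.9 / 6.36)² = 54.25
Round up: n = 55.

55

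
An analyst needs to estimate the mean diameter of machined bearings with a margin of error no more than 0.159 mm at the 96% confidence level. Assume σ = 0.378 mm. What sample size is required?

For a mean, the margin of error is E = z·σ/√n, so n = (zσ/E)².
At 96% confidence, z = 2.054.
n = (2.054 × 0.378 / 0.159)² = 23.84
Round up: n = 24.

n = 24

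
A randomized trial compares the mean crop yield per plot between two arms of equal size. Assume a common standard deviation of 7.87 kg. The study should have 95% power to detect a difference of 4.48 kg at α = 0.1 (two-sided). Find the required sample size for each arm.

67 per group

For two equal groups, n per group = 2·((z_{α/2} + z_β)·σ/δ)².
z_{α/2} = 1.645; z_β = 1.645 (power 95%).
n = 2 × (3.290 × 7.87 / 4.48)² = 2 × 33.40 = 66.80
Round up: n = 67 per group.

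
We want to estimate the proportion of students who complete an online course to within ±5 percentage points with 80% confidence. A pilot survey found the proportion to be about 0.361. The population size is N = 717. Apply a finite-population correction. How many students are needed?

For a proportion with margin E = 0.05 at 80% confidence, z = 1.282.
n = p̂(1−p̂)(z/E)² = 0.361 × 0.639 × (1.282/0.05)² = 151.65 — call this n₀.
Finite-population correction with N = 717: n = n₀ / (1 + (n₀−1)/N) = 151.65 / 1.21 = 125.33
Round up: n = 126.

126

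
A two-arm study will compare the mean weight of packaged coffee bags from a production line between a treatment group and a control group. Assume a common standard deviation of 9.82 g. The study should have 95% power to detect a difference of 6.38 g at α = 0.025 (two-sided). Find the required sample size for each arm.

72 per group

For two equal groups, n per group = 2·((z_{α/2} + z_β)·σ/δ)².
z_{α/2} = 2.241; z_β = 1.645 (power 95%).
n = 2 × (3.886 × 9.82 / 6.38)² = 2 × 35.78 = 71.56
Round up: n = 72 per group.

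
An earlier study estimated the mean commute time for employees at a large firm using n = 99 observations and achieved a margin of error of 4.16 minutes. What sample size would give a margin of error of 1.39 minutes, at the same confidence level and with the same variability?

887

Margin of error scales as 1/√n, so n₂ = n₁·(E₁/E₂)².
n₂ = 99 × (4.16/1.39)² = 99 × 8.957 = 886.74
Round up: n₂ = 887.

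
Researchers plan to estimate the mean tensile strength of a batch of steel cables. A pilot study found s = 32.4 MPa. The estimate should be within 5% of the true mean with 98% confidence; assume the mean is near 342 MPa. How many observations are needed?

20

For a mean, the margin of error is E = z·σ/√n, so n = (zσ/E)².
At 98% confidence, z = 2.326.
E = 5% of 342 = 17.1 MPa.
n = (2.326 × 32.4 / 17.1)² = 19.42
Round up: n = 20.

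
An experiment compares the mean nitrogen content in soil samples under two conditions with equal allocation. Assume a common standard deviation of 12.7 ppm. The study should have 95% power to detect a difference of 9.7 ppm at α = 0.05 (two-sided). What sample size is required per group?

For two equal groups, n per group = 2·((z_{α/2} + z_β)·σ/δ)².
z_{α/2} = 1.960; z_β = 1.645 (power 95%).
n = 2 × (3.605 × 12.7 / 9.7)² = 2 × 22.28 = 44.56
Round up: n = 45 per group.

45 per group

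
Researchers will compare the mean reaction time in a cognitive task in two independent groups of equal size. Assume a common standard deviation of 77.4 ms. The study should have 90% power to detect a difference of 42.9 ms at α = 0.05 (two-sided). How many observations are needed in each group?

For two equal groups, n per group = 2·((z_{α/2} + z_β)·σ/δ)².
z_{α/2} = 1.960; z_β = 1.282 (power 90%).
n = 2 × (3.242 × 77.4 / 42.9)² = 2 × 34.21 = 68.42
Round up: n = 69 per group.

69 per group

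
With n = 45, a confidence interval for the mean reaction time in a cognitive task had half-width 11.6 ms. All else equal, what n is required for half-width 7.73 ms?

n = 102

Margin of error scales as 1/√n, so n₂ = n₁·(E₁/E₂)².
n₂ = 45 × (11.6/7.73)² = 45 × 2.252 = 101.34
Round up: n₂ = 102.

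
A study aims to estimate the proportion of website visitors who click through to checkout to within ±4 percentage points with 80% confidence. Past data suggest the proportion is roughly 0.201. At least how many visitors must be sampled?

165

For a proportion with margin E = 0.04 at 80% confidence, z = 1.282.
n = p̂(1−p̂)(z/E)² = 0.201 × 0.799 × (1.282/0.04)² = 164.97
Round up: n = 165.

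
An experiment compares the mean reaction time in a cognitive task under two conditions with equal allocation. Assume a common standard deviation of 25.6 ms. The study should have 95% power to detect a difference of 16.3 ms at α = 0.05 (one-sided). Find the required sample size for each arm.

54 per group

For two equal groups, n per group = 2·((z_α + z_β)·σ/δ)².
z_α = 1.645; z_β = 1.645 (power 95%).
n = 2 × (3.290 × 25.6 / 16.3)² = 2 × 26.70 = 53.40
Round up: n = 54 per group.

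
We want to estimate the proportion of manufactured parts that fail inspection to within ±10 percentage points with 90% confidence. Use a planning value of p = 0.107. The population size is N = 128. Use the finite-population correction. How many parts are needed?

For a proportion with margin E = 0.1 at 90% confidence, z = 1.645.
n = p̂(1−p̂)(z/E)² = 0.107 × 0.893 × (1.645/0.1)² = 25.86 — call this n₀.
Finite-population correction with N = 128: n = n₀ / (1 + (n₀−1)/N) = 25.86 / 1.194 = 21.66
Round up: n = 22.

22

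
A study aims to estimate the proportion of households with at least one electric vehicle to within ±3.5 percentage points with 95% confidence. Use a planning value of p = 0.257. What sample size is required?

For a proportion with margin E = 0.035 at 95% confidence, z = 1.960.
n = p̂(1−p̂)(z/E)² = 0.257 × 0.743 × (1.960/0.035)² = 598.82
Round up: n = 599.

599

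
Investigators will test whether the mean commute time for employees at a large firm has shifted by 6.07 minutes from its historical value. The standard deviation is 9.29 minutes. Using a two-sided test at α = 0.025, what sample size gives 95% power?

36

For a one-sample z-test, n = ((z_{α/2} + z_β)·σ/δ)².
z_{α/2} = 2.241 (two-sided α = 0.025); z_β = 1.645 (power 95% → β = 0.05).
n = (3.886 × 9.29 / 6.07)² = 35.37
Round up: n = 36.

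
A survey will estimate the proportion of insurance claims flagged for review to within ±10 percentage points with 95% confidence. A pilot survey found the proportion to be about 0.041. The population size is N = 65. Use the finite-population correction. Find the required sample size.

n = 13

For a proportion with margin E = 0.1 at 95% confidence, z = 1.960.
n = p̂(1−p̂)(z/E)² = 0.041 × 0.959 × (1.960/0.1)² = 15.10 — call this n₀.
Finite-population correction with N = 65: n = n₀ / (1 + (n₀−1)/N) = 15.10 / 1.217 = 12.41
Round up: n = 13.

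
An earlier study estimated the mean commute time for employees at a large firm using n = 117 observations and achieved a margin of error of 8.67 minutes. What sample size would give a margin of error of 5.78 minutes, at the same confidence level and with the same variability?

Margin of error scales as 1/√n, so n₂ = n₁·(E₁/E₂)².
n₂ = 117 × (8.67/5.78)² = 117 × 2.25 = 263.25
Round up: n₂ = 264.

n = 264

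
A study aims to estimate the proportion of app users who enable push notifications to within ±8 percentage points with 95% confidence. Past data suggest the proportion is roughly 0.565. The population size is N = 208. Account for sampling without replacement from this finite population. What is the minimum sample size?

n = 87

For a proportion with margin E = 0.08 at 95% confidence, z = 1.960.
n = p̂(1−p̂)(z/E)² = 0.565 × 0.435 × (1.960/0.08)² = 147.53 — call this n₀.
Finite-population correction with N = 208: n = n₀ / (1 + (n₀−1)/N) = 147.53 / 1.704 = 86.58
Round up: n = 87.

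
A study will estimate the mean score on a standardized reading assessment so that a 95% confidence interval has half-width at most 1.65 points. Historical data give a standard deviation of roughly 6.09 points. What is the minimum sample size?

For a mean, the margin of error is E = z·σ/√n, so n = (zσ/E)².
At 95% confidence, z = 1.960.
n = (1.960 × 6.09 / 1.65)² = 52.33
Round up: n = 53.

53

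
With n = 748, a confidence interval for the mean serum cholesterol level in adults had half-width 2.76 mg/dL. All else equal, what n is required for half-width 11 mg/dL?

Margin of error scales as 1/√n, so n₂ = n₁·(E₁/E₂)².
n₂ = 748 × (2.76/11)² = 748 × 0.06296 = 47.09
Round up: n₂ = 48.

48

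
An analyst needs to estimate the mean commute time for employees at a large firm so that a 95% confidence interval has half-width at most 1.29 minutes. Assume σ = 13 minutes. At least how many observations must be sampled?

For a mean, the margin of error is E = z·σ/√n, so n = (zσ/E)².
At 95% confidence, z = 1.960.
n = (1.960 × 13 / 1.29)² = 390.14
Round up: n = 391.

391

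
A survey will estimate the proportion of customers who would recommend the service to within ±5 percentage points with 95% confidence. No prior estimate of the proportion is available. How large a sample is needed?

385

For a proportion with margin E = 0.05 at 95% confidence, z = 1.960.
With no prior estimate, use p = 0.5, which maximizes p(1−p) at 0.25.
n = 0.25 × (z/E)² = 0.25 × (1.960/0.05)² = 384.16
Round up: n = 385.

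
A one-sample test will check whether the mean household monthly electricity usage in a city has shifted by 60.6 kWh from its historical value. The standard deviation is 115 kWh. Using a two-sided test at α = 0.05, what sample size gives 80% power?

For a one-sample z-test, n = ((z_{α/2} + z_β)·σ/δ)².
z_{α/2} = 1.960 (two-sided α = 0.05); z_β = 0.842 (power 80% → β = 0.2).
n = (2.802 × 115 / 60.6)² = 28.27
Round up: n = 29.

29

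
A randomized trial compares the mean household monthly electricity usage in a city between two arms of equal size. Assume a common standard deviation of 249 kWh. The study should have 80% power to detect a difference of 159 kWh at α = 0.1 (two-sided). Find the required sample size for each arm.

31 per group

For two equal groups, n per group = 2·((z_{α/2} + z_β)·σ/δ)².
z_{α/2} = 1.645; z_β = 0.842 (power 80%).
n = 2 × (2.487 × 249 / 159)² = 2 × 15.17 = 30.34
Round up: n = 31 per group.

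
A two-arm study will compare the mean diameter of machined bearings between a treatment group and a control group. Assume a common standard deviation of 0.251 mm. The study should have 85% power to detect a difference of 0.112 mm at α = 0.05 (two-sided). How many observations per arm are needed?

91 per group

For two equal groups, n per group = 2·((z_{α/2} + z_β)·σ/δ)².
z_{α/2} = 1.960; z_β = 1.036 (power 85%).
n = 2 × (2.996 × 0.251 / 0.112)² = 2 × 45.08 = 90.16
Round up: n = 91 per group.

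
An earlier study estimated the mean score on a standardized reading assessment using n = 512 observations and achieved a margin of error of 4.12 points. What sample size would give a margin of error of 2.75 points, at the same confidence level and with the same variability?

1150

Margin of error scales as 1/√n, so n₂ = n₁·(E₁/E₂)².
n₂ = 512 × (4.12/2.75)² = 512 × 2.245 = 1149.44
Round up: n₂ = 1150.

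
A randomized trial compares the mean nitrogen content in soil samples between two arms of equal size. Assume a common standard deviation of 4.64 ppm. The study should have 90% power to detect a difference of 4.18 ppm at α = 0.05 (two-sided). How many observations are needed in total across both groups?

For two equal groups, n per group = 2·((z_{α/2} + z_β)·σ/δ)².
z_{α/2} = 1.960; z_β = 1.282 (power 90%).
n = 2 × (3.242 × 4.64 / 4.18)² = 2 × 12.95 = 25.90
Round up: n = 26 per group.
Total across both groups: 2 × 26 = 52.

52 total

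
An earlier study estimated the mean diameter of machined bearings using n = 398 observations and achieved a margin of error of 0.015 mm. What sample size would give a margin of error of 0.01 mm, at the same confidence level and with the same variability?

Margin of error scales as 1/√n, so n₂ = n₁·(E₁/E₂)².
n₂ = 398 × (0.015/0.01)² = 398 × 2.25 = 895.50
Round up: n₂ = 896.

896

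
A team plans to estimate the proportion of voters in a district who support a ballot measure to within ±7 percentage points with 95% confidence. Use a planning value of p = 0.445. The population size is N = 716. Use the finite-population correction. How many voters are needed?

For a proportion with margin E = 0.07 at 95% confidence, z = 1.960.
n = p̂(1−p̂)(z/E)² = 0.445 × 0.555 × (1.960/0.07)² = 193.63 — call this n₀.
Finite-population correction with N = 716: n = n₀ / (1 + (n₀−1)/N) = 193.63 / 1.269 = 152.58
Round up: n = 153.

153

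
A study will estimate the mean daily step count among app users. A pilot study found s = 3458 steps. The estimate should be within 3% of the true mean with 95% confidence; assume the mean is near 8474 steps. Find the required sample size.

For a mean, the margin of error is E = z·σ/√n, so n = (zσ/E)².
At 95% confidence, z = 1.960.
E = 3% of 8474 = 254.2 steps.
n = (1.960 × 3458 / 254.2)² = 710.79
Round up: n = 711.

n = 711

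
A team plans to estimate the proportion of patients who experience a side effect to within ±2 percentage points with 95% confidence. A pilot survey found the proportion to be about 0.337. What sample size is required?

For a proportion with margin E = 0.02 at 95% confidence, z = 1.960.
n = p̂(1−p̂)(z/E)² = 0.337 × 0.663 × (1.960/0.02)² = 2145.83
Round up: n = 2146.

2146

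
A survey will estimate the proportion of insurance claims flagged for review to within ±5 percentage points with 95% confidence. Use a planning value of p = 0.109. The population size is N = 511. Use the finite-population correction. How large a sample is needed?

For a proportion with margin E = 0.05 at 95% confidence, z = 1.960.
n = p̂(1−p̂)(z/E)² = 0.109 × 0.891 × (1.960/0.05)² = 149.24 — call this n₀.
Finite-population correction with N = 511: n = n₀ / (1 + (n₀−1)/N) = 149.24 / 1.29 = 115.69
Round up: n = 116.

116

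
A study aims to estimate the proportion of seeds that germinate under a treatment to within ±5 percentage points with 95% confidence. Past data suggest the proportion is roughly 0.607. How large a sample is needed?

For a proportion with margin E = 0.05 at 95% confidence, z = 1.960.
n = p̂(1−p̂)(z/E)² = 0.607 × 0.393 × (1.960/0.05)² = 366.57
Round up: n = 367.

n = 367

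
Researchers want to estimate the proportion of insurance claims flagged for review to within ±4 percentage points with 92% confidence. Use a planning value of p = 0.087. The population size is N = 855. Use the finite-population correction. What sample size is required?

For a proportion with margin E = 0.04 at 92% confidence, z = 1.751.
n = p̂(1−p̂)(z/E)² = 0.087 × 0.913 × (1.751/0.04)² = 152.21 — call this n₀.
Finite-population correction with N = 855: n = n₀ / (1 + (n₀−1)/N) = 152.21 / 1.177 = 129.32
Round up: n = 130.

130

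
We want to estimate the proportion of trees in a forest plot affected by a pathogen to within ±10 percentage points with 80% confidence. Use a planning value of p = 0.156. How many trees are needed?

n = 22

For a proportion with margin E = 0.1 at 80% confidence, z = 1.282.
n = p̂(1−p̂)(z/E)² = 0.156 × 0.844 × (1.282/0.1)² = 21.64
Round up: n = 22.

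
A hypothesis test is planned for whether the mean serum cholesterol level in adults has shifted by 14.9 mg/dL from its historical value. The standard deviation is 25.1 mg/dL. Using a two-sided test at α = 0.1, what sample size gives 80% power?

18

For a one-sample z-test, n = ((z_{α/2} + z_β)·σ/δ)².
z_{α/2} = 1.645 (two-sided α = 0.1); z_β = 0.842 (power 80% → β = 0.2).
n = (2.487 × 25.1 / 14.9)² = 17.55
Round up: n = 18.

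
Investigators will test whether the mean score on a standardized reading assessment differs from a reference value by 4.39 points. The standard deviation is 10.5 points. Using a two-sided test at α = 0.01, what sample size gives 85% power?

75

For a one-sample z-test, n = ((z_{α/2} + z_β)·σ/δ)².
z_{α/2} = 2.576 (two-sided α = 0.01); z_β = 1.036 (power 85% → β = 0.15).
n = (3.612 × 10.5 / 4.39)² = 74.64
Round up: n = 75.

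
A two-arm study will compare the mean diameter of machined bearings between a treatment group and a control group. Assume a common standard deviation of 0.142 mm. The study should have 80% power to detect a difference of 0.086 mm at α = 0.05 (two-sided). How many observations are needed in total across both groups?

86 total

For two equal groups, n per group = 2·((z_{α/2} + z_β)·σ/δ)².
z_{α/2} = 1.960; z_β = 0.842 (power 80%).
n = 2 × (2.802 × 0.142 / 0.086)² = 2 × 21.41 = 42.82
Round up: n = 43 per group.
Total across both groups: 2 × 43 = 86.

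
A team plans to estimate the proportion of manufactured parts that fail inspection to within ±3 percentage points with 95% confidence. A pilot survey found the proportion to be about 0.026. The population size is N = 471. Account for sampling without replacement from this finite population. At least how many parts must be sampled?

89

For a proportion with margin E = 0.03 at 95% confidence, z = 1.960.
n = p̂(1−p̂)(z/E)² = 0.026 × 0.974 × (1.960/0.03)² = 108.09 — call this n₀.
Finite-population correction with N = 471: n = n₀ / (1 + (n₀−1)/N) = 108.09 / 1.227 = 88.09
Round up: n = 89.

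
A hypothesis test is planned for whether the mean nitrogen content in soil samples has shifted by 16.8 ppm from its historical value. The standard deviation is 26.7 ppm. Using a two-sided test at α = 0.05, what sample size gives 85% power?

For a one-sample z-test, n = ((z_{α/2} + z_β)·σ/δ)².
z_{α/2} = 1.960 (two-sided α = 0.05); z_β = 1.036 (power 85% → β = 0.15).
n = (2.996 × 26.7 / 16.8)² = 22.67
Round up: n = 23.

23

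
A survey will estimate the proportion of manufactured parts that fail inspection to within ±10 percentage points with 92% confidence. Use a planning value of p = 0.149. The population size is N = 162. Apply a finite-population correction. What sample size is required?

32

For a proportion with margin E = 0.1 at 92% confidence, z = 1.751.
n = p̂(1−p̂)(z/E)² = 0.149 × 0.851 × (1.751/0.1)² = 38.88 — call this n₀.
Finite-population correction with N = 162: n = n₀ / (1 + (n₀−1)/N) = 38.88 / 1.234 = 31.51
Round up: n = 32.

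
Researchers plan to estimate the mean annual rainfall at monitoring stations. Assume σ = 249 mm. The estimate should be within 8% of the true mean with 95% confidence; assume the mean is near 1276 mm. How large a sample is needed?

23

For a mean, the margin of error is E = z·σ/√n, so n = (zσ/E)².
At 95% confidence, z = 1.960.
E = 8% of 1276 = 102.1 mm.
n = (1.960 × 249 / 102.1)² = 22.86
Round up: n = 23.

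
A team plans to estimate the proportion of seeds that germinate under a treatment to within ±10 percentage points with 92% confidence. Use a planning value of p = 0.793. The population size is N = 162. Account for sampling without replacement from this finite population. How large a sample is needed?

n = 39

For a proportion with margin E = 0.1 at 92% confidence, z = 1.751.
n = p̂(1−p̂)(z/E)² = 0.793 × 0.207 × (1.751/0.1)² = 50.33 — call this n₀.
Finite-population correction with N = 162: n = n₀ / (1 + (n₀−1)/N) = 50.33 / 1.305 = 38.57
Round up: n = 39.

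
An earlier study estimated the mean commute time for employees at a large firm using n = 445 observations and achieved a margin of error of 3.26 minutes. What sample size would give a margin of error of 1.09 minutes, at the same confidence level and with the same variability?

n = 3981

Margin of error scales as 1/√n, so n₂ = n₁·(E₁/E₂)².
n₂ = 445 × (3.26/1.09)² = 445 × 8.945 = 3980.53
Round up: n₂ = 3981.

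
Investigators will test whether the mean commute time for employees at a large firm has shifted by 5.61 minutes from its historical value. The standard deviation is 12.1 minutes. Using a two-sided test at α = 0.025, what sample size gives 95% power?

For a one-sample z-test, n = ((z_{α/2} + z_β)·σ/δ)².
z_{α/2} = 2.241 (two-sided α = 0.025); z_β = 1.645 (power 95% → β = 0.05).
n = (3.886 × 12.1 / 5.61)² = 70.25
Round up: n = 71.

71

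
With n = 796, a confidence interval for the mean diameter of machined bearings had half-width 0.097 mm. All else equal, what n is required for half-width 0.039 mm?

4925

Margin of error scales as 1/√n, so n₂ = n₁·(E₁/E₂)².
n₂ = 796 × (0.097/0.039)² = 796 × 6.186 = 4924.06
Round up: n₂ = 4925.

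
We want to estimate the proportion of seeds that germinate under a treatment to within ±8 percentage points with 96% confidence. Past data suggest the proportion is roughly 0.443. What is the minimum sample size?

For a proportion with margin E = 0.08 at 96% confidence, z = 2.054.
n = p̂(1−p̂)(z/E)² = 0.443 × 0.557 × (2.054/0.08)² = 162.66
Round up: n = 163.

163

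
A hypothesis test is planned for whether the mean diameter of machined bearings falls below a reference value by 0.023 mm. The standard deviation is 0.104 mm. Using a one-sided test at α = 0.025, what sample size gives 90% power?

For a one-sample z-test, n = ((z_α + z_β)·σ/δ)².
z_α = 1.960 (one-sided α = 0.025); z_β = 1.282 (power 90% → β = 0.1).
n = (3.242 × 0.104 / 0.023)² = 214.90
Round up: n = 215.

215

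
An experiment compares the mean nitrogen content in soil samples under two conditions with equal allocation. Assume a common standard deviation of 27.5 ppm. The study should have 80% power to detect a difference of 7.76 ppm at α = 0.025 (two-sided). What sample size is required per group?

For two equal groups, n per group = 2·((z_{α/2} + z_β)·σ/δ)².
z_{α/2} = 2.241; z_β = 0.842 (power 80%).
n = 2 × (3.083 × 27.5 / 7.76)² = 2 × 119.37 = 238.74
Round up: n = 239 per group.

239 per group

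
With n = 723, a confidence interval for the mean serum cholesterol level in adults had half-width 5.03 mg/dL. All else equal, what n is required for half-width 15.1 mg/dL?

81

Margin of error scales as 1/√n, so n₂ = n₁·(E₁/E₂)².
n₂ = 723 × (5.03/15.1)² = 723 × 0.111 = 80.25
Round up: n₂ = 81.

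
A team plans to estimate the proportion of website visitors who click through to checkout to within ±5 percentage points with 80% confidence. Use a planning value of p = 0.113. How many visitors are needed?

n = 66

For a proportion with margin E = 0.05 at 80% confidence, z = 1.282.
n = p̂(1−p̂)(z/E)² = 0.113 × 0.887 × (1.282/0.05)² = 65.89
Round up: n = 66.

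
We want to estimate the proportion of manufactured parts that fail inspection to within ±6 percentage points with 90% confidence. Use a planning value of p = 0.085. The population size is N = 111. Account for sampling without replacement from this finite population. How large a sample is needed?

For a proportion with margin E = 0.06 at 90% confidence, z = 1.645.
n = p̂(1−p̂)(z/E)² = 0.085 × 0.915 × (1.645/0.06)² = 58.46 — call this n₀.
Finite-population correction with N = 111: n = n₀ / (1 + (n₀−1)/N) = 58.46 / 1.518 = 38.51
Round up: n = 39.

39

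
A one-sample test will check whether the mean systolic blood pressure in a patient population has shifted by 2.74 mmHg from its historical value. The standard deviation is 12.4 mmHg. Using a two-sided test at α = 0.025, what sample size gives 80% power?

195

For a one-sample z-test, n = ((z_{α/2} + z_β)·σ/δ)².
z_{α/2} = 2.241 (two-sided α = 0.025); z_β = 0.842 (power 80% → β = 0.2).
n = (3.083 × 12.4 / 2.74)² = 194.67
Round up: n = 195.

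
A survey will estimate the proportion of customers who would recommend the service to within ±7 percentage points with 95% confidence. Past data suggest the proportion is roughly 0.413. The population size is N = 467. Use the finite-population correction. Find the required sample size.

For a proportion with margin E = 0.07 at 95% confidence, z = 1.960.
n = p̂(1−p̂)(z/E)² = 0.413 × 0.587 × (1.960/0.07)² = 190.07 — call this n₀.
Finite-population correction with N = 467: n = n₀ / (1 + (n₀−1)/N) = 190.07 / 1.405 = 135.28
Round up: n = 136.

136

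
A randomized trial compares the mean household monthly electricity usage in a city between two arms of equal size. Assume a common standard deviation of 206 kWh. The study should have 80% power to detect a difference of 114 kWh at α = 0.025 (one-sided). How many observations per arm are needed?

For two equal groups, n per group = 2·((z_α + z_β)·σ/δ)².
z_α = 1.960; z_β = 0.842 (power 80%).
n = 2 × (2.802 × 206 / 114)² = 2 × 25.64 = 51.28
Round up: n = 52 per group.

52 per group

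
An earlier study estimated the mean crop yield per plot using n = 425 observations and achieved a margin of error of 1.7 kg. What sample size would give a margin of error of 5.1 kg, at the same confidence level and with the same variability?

48

Margin of error scales as 1/√n, so n₂ = n₁·(E₁/E₂)².
n₂ = 425 × (1.7/5.1)² = 425 × 0.1111 = 47.22
Round up: n₂ = 48.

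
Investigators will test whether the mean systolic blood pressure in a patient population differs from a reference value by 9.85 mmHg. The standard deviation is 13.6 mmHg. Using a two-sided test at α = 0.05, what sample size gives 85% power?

18

For a one-sample z-test, n = ((z_{α/2} + z_β)·σ/δ)².
z_{α/2} = 1.960 (two-sided α = 0.05); z_β = 1.036 (power 85% → β = 0.15).
n = (2.996 × 13.6 / 9.85)² = 17.11
Round up: n = 18.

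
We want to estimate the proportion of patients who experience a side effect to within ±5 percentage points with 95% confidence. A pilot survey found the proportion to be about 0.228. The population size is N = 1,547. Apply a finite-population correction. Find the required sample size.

n = 231

For a proportion with margin E = 0.05 at 95% confidence, z = 1.960.
n = p̂(1−p̂)(z/E)² = 0.228 × 0.772 × (1.960/0.05)² = 270.47 — call this n₀.
Finite-population correction with N = 1,547: n = n₀ / (1 + (n₀−1)/N) = 270.47 / 1.174 = 230.38
Round up: n = 231.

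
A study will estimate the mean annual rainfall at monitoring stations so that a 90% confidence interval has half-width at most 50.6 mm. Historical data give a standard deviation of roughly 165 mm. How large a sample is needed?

For a mean, the margin of error is E = z·σ/√n, so n = (zσ/E)².
At 90% confidence, z = 1.645.
n = (1.645 × 165 / 50.6)² = 28.77
Round up: n = 29.

29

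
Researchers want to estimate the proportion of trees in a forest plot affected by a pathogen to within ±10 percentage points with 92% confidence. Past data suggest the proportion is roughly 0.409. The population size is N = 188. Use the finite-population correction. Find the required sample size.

n = 54

For a proportion with margin E = 0.1 at 92% confidence, z = 1.751.
n = p̂(1−p̂)(z/E)² = 0.409 × 0.591 × (1.751/0.1)² = 74.11 — call this n₀.
Finite-population correction with N = 188: n = n₀ / (1 + (n₀−1)/N) = 74.11 / 1.389 = 53.35
Round up: n = 54.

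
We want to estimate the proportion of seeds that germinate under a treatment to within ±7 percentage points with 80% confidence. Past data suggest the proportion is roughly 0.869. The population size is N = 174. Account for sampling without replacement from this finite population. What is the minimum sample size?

n = 32

For a proportion with margin E = 0.07 at 80% confidence, z = 1.282.
n = p̂(1−p̂)(z/E)² = 0.869 × 0.131 × (1.282/0.07)² = 38.18 — call this n₀.
Finite-population correction with N = 174: n = n₀ / (1 + (n₀−1)/N) = 38.18 / 1.214 = 31.45
Round up: n = 32.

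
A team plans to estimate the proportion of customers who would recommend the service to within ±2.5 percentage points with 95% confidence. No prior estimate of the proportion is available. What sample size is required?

For a proportion with margin E = 0.025 at 95% confidence, z = 1.960.
With no prior estimate, use p = 0.5, which maximizes p(1−p) at 0.25.
n = 0.25 × (z/E)² = 0.25 × (1.960/0.025)² = 1536.64
Round up: n = 1537.

1537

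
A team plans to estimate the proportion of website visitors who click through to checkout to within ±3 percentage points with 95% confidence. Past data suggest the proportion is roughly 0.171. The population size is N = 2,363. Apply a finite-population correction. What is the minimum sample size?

482

For a proportion with margin E = 0.03 at 95% confidence, z = 1.960.
n = p̂(1−p̂)(z/E)² = 0.171 × 0.829 × (1.960/0.03)² = 605.09 — call this n₀.
Finite-population correction with N = 2,363: n = n₀ / (1 + (n₀−1)/N) = 605.09 / 1.256 = 481.76
Round up: n = 482.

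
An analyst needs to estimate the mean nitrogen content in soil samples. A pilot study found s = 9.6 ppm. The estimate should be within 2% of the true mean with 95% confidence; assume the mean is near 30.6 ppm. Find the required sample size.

n = 946

For a mean, the margin of error is E = z·σ/√n, so n = (zσ/E)².
At 95% confidence, z = 1.960.
E = 2% of 30.6 = 0.612 ppm.
n = (1.960 × 9.6 / 0.612)² = 945.26
Round up: n = 946.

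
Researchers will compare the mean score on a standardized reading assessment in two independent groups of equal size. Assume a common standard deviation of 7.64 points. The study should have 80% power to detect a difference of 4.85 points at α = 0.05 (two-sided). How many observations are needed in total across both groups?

For two equal groups, n per group = 2·((z_{α/2} + z_β)·σ/δ)².
z_{α/2} = 1.960; z_β = 0.842 (power 80%).
n = 2 × (2.802 × 7.64 / 4.85)² = 2 × 19.48 = 38.96
Round up: n = 39 per group.
Total across both groups: 2 × 39 = 78.

78 total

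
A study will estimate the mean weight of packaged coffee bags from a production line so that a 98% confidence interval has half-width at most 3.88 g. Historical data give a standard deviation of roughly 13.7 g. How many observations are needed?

68

For a mean, the margin of error is E = z·σ/√n, so n = (zσ/E)².
At 98% confidence, z = 2.326.
n = (2.326 × 13.7 / 3.88)² = 67.45
Round up: n = 68.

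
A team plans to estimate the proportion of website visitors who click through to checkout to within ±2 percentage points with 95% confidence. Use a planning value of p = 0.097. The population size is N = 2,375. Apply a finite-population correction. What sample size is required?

For a proportion with margin E = 0.02 at 95% confidence, z = 1.960.
n = p̂(1−p̂)(z/E)² = 0.097 × 0.903 × (1.960/0.02)² = 841.22 — call this n₀.
Finite-population correction with N = 2,375: n = n₀ / (1 + (n₀−1)/N) = 841.22 / 1.354 = 621.29
Round up: n = 622.

622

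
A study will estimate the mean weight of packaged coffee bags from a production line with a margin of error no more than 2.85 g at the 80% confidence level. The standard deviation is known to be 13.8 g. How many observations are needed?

For a mean, the margin of error is E = z·σ/√n, so n = (zσ/E)².
At 80% confidence, z = 1.282.
n = (1.282 × 13.8 / 2.85)² = 38.53
Round up: n = 39.

39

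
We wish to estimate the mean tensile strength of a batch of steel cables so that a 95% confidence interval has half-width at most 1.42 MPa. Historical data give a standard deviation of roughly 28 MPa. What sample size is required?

1494

For a mean, the margin of error is E = z·σ/√n, so n = (zσ/E)².
At 95% confidence, z = 1.960.
n = (1.960 × 28 / 1.42)² = 1493.66
Round up: n = 1494.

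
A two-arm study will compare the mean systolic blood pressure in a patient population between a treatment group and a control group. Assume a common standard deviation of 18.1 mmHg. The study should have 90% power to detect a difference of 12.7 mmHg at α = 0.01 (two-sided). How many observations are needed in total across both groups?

122 total

For two equal groups, n per group = 2·((z_{α/2} + z_β)·σ/δ)².
z_{α/2} = 2.576; z_β = 1.282 (power 90%).
n = 2 × (3.858 × 18.1 / 12.7)² = 2 × 30.23 = 60.46
Round up: n = 61 per group.
Total across both groups: 2 × 61 = 122.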